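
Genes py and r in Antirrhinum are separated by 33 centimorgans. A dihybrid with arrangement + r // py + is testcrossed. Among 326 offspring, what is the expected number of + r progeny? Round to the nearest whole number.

109

A map distance of 33 centimorgans corresponds to a recombination frequency of 0.330.
The F1 is + r / py +, so + r is a parental gamete class with expected frequency (1 − r)/2 = 0.670/2 = 0.3350.
Expected number = 0.3350 × 326 = 109.21 ≈ 109.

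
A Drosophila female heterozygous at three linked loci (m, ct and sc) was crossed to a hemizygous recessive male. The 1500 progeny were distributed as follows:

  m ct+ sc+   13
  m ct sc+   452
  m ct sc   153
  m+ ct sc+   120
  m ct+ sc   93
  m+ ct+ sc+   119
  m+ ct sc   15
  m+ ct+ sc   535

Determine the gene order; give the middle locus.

The two most frequent reciprocal classes, m ct sc+ and m+ ct+ sc, are the parental types, so the F1 was m ct sc+ / m+ ct+ sc.
The two rarest classes, m ct+ sc+ and m+ ct sc, are the double crossovers. Comparing them with the parentals, only the ct allele has switched, so ct is the middle locus and the order is m – ct – sc.

ct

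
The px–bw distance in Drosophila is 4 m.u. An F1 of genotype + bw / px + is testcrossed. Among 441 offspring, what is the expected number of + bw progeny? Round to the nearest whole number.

212

A map distance of 4 m.u. corresponds to a recombination frequency of 0.040.
The F1 is + bw / px +, so + bw is a parental gamete class with expected frequency (1 − r)/2 = 0.960/2 = 0.4800.
Expected number = 0.4800 × 441 = 211.68 ≈ 212.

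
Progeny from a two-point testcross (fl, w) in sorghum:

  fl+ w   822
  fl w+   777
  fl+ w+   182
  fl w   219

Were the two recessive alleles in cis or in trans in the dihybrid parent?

The two most frequent classes are fl+ w (822) and fl w+ (777); these are the parental (non-recombinant) types.
So the F1 carried fl+ w on one chromosome and fl w+ on the other — the recessive alleles are on opposite chromosomes (trans / repulsion).

trans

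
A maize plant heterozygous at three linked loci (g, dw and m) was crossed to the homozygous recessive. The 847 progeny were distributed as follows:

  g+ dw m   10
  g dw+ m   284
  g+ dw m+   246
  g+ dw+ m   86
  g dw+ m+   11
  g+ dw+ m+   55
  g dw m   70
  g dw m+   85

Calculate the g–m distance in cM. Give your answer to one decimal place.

The two most frequent reciprocal classes, g dw+ m and g+ dw m+, are the parental types, so the F1 was g dw+ m / g+ dw m+.
The two rarest classes, g dw+ m+ and g+ dw m, are the double crossovers. Comparing them with the parentals, only the m allele has switched, so m is the middle locus and the order is dw – m – g.
Crossovers in the m–g interval produce the single-crossover classes g+ dw+ m and g dw m+ (86 + 85 = 171) plus the double crossovers (21).
RF(m–g) = (171 + 21) / 847 = 192/847 = 0.2267 → 22.7 cM.

22.7 cM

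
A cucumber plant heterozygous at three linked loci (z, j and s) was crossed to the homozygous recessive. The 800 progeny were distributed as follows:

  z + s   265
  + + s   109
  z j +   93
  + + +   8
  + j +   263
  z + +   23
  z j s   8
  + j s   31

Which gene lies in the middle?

j

The two most frequent reciprocal classes, z + s and + j +, are the parental types, so the F1 was z + s / + j +.
The two rarest classes, z j s and + + +, are the double crossovers. Comparing them with the parentals, only the j allele has switched, so j is the middle locus and the order is s – j – z.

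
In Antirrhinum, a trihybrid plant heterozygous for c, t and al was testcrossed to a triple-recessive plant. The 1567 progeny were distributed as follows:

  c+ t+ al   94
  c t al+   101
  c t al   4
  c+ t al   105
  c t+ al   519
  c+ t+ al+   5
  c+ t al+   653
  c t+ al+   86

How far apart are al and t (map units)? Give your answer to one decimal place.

12.8 map units

The two most frequent reciprocal classes, c+ t al+ and c t+ al, are the parental types, so the F1 was c+ t al+ / c t+ al.
The two rarest classes, c+ t+ al+ and c t al, are the double crossovers. Comparing them with the parentals, only the t allele has switched, so t is the middle locus and the order is c – t – al.
Crossovers in the t–al interval produce the single-crossover classes c+ t al and c t+ al+ (105 + 86 = 191) plus the double crossovers (9).
RF(t–al) = (191 + 9) / 1567 = 200/1567 = 0.1276 → 12.8 map units.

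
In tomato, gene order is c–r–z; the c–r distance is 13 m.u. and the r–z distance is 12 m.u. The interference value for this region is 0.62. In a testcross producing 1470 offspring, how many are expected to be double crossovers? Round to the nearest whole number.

9

Map distances give recombination frequencies of 0.130 and 0.120 for the two intervals.
With interference 0.62 (so coincidence = 0.38), expected double-crossover frequency = 0.130 × 0.120 × 0.38 = 0.00593.
Expected number = 0.00593 × 1470 = 8.71 ≈ 9.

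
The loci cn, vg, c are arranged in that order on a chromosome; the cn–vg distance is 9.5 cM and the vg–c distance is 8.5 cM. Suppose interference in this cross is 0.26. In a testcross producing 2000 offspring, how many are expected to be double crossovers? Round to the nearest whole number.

12

Map distances give recombination frequencies of 0.095 and 0.085 for the two intervals.
With interference 0.26 (so coincidence = 0.74), expected double-crossover frequency = 0.095 × 0.085 × 0.74 = 0.00598.
Expected number = 0.00598 × 2000 = 11.95 ≈ 12.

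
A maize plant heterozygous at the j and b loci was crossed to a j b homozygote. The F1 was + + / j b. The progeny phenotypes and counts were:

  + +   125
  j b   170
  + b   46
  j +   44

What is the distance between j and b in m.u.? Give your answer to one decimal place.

The recombinant classes are + b and j +: 46 + 44 = 90.
Recombination frequency = 90/385 = 0.2338 ≈ 23.4%, i.e. 23.4 m.u.

23.4 m.u.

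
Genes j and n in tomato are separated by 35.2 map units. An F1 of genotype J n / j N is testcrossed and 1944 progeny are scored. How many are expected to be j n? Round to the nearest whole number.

A map distance of 35.2 map units corresponds to a recombination frequency of 0.352.
The F1 is J n / j N, so j n is a recombinant gamete class with expected frequency r/2 = 0.352/2 = 0.1760.
Expected number = 0.1760 × 1944 = 342.14 ≈ 342.

342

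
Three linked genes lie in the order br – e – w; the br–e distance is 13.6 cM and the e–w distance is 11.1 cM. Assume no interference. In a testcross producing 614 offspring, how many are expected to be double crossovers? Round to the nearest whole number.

Map distances give recombination frequencies of 0.136 and 0.111 for the two intervals.
With no interference, expected double-crossover frequency = 0.136 × 0.111 = 0.01510.
Expected number = 0.01510 × 614 = 9.27 ≈ 9.

9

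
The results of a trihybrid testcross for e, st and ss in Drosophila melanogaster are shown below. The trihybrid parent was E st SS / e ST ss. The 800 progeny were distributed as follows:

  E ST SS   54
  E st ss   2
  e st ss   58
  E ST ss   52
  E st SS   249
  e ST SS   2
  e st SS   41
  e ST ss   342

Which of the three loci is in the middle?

The two rarest classes, E st ss and e ST SS, are the double crossovers. Comparing them with the parentals, only the ss allele has switched, so ss is the middle locus and the order is e – ss – st.

ss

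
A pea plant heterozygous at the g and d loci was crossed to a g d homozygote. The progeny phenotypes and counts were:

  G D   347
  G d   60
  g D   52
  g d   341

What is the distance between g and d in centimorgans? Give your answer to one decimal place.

The two most frequent classes, G D (347) and g d (341), are the parental types, so the F1 was G D / g d.
The recombinant classes are G d and g D: 60 + 52 = 112.
Recombination frequency = 112/800 = 0.1400 ≈ 14.0%, i.e. 14.0 centimorgans.

14.0 centimorgans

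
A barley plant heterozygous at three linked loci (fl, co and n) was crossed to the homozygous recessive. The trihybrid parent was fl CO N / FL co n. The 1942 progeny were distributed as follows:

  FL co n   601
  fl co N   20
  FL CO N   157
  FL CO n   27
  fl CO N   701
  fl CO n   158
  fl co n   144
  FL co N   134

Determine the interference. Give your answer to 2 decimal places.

The two rarest classes, fl co N and FL CO n, are the double crossovers. Comparing them with the parentals, only the co allele has switched, so co is the middle locus and the order is fl – co – n.
fl–co: (301 + 47)/1942 = 0.1792; co–n: (292 + 47)/1942 = 0.1746.
Expected DCO frequency = 0.1792 × 0.1746 ≈ 0.03129; observed = 47/1942 ≈ 0.02420.
Coefficient of coincidence = 0.02420/0.03129 ≈ 0.77; interference = 1 − 0.77 = 0.23.

0.23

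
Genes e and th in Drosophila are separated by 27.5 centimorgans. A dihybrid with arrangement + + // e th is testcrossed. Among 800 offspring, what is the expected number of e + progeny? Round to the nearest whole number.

110

A map distance of 27.5 centimorgans corresponds to a recombination frequency of 0.275.
The F1 is + + / e th, so e + is a recombinant gamete class with expected frequency r/2 = 0.275/2 = 0.1375.
Expected number = 0.1375 × 800 = 110.00 ≈ 110.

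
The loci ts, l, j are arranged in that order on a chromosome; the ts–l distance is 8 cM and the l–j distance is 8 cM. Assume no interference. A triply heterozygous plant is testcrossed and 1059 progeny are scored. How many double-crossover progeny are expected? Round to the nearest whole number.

7

Map distances give recombination frequencies of 0.080 and 0.080 for the two intervals.
With no interference, expected double-crossover frequency = 0.080 × 0.080 = 0.00640.
Expected number = 0.00640 × 1059 = 6.78 ≈ 7.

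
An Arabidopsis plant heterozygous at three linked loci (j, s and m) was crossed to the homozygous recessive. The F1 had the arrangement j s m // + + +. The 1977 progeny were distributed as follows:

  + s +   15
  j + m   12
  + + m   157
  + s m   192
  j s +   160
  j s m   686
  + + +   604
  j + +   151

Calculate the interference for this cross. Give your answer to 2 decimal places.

The two rarest classes, j + m and + s +, are the double crossovers. Comparing them with the parentals, only the s allele has switched, so s is the middle locus and the order is j – s – m.
j–s: (343 + 27)/1977 = 0.1872; s–m: (317 + 27)/1977 = 0.1740.
Expected DCO frequency = 0.1872 × 0.1740 ≈ 0.03257; observed = 27/1977 ≈ 0.01366.
Coefficient of coincidence = 0.01366/0.03257 ≈ 0.42; interference = 1 − 0.42 = 0.58.

0.58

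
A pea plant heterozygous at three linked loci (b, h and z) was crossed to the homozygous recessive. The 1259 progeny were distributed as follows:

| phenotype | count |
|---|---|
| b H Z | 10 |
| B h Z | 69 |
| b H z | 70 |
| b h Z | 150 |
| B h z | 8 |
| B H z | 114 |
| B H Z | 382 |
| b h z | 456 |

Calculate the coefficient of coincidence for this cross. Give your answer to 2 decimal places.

The two most frequent reciprocal classes, b h z and B H Z, are the parental types, so the F1 was b h z / B H Z.
The two rarest classes, B h z and b H Z, are the double crossovers. Comparing them with the parentals, only the b allele has switched, so b is the middle locus and the order is z – b – h.
z–b: (264 + 18)/1259 = 0.2240; b–h: (139 + 18)/1259 = 0.1247.
Expected DCO frequency = 0.2240 × 0.1247 ≈ 0.02793; observed = 18/1259 ≈ 0.01430.
Coefficient of coincidence = 0.01430/0.02793 ≈ 0.51.

0.51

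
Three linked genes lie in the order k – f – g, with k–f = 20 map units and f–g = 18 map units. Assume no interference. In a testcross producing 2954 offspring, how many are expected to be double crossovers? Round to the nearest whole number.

Map distances give recombination frequencies of 0.200 and 0.180 for the two intervals.
With no interference, expected double-crossover frequency = 0.200 × 0.180 = 0.03600.
Expected number = 0.03600 × 2954 = 106.34 ≈ 106.

106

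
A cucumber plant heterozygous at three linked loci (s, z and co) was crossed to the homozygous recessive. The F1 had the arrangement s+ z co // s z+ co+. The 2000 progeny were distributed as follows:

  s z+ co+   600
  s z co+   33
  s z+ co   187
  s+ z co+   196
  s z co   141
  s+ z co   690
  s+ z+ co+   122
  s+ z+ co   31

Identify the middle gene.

The two rarest classes, s+ z+ co and s z co+, are the double crossovers. Comparing them with the parentals, only the z allele has switched, so z is the middle locus and the order is co – z – s.

z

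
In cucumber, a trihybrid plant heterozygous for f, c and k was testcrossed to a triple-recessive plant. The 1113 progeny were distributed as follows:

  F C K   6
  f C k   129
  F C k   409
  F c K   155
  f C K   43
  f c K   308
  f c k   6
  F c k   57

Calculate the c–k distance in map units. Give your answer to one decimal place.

The two most frequent reciprocal classes, F C k and f c K, are the parental types, so the F1 was F C k / f c K.
The two rarest classes, F C K and f c k, are the double crossovers. Comparing them with the parentals, only the k allele has switched, so k is the middle locus and the order is f – k – c.
Crossovers in the k–c interval produce the single-crossover classes F c k and f C K (57 + 43 = 100) plus the double crossovers (12).
RF(k–c) = (100 + 12) / 1113 = 112/1113 = 0.1006 → 10.1 map units.

10.1 map units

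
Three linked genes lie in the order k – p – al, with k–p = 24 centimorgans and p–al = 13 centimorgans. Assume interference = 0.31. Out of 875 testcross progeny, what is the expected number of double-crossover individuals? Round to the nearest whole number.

Map distances give recombination frequencies of 0.240 and 0.130 for the two intervals.
With interference 0.31 (so coincidence = 0.69), expected double-crossover frequency = 0.240 × 0.130 × 0.69 = 0.02153.
Expected number = 0.02153 × 875 = 18.84 ≈ 19.

19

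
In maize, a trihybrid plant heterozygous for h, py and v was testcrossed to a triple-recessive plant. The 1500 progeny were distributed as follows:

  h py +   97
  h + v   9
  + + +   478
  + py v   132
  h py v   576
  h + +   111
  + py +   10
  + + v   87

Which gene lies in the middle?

The two most frequent reciprocal classes, + + + and h py v, are the parental types, so the F1 was + + + / h py v.
The two rarest classes, + py + and h + v, are the double crossovers. Comparing them with the parentals, only the py allele has switched, so py is the middle locus and the order is h – py – v.

py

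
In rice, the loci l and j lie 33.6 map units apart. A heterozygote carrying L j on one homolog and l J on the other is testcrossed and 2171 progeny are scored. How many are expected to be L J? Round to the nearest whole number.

A map distance of 33.6 map units corresponds to a recombination frequency of 0.336.
The F1 is L j / l J, so L J is a recombinant gamete class with expected frequency r/2 = 0.336/2 = 0.1680.
Expected number = 0.1680 × 2171 = 364.73 ≈ 365.

365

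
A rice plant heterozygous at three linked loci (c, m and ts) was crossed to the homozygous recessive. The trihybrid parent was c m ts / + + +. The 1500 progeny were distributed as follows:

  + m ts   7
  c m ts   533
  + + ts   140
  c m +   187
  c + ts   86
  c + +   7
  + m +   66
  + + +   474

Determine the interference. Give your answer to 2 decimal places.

0.63

The two rarest classes, + m ts and c + +, are the double crossovers. Comparing them with the parentals, only the c allele has switched, so c is the middle locus and the order is m – c – ts.
m–c: (152 + 14)/1500 = 0.1107; c–ts: (327 + 14)/1500 = 0.2273.
Expected DCO frequency = 0.1107 × 0.2273 ≈ 0.02516; observed = 14/1500 ≈ 0.00933.
Coefficient of coincidence = 0.00933/0.02516 ≈ 0.37; interference = 1 − 0.37 = 0.63.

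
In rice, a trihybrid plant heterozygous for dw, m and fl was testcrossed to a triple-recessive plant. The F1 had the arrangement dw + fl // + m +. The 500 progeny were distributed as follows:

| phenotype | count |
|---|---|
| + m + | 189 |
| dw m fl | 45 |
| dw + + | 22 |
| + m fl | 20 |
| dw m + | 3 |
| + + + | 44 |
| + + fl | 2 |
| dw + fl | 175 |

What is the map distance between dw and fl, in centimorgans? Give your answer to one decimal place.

The two rarest classes, + + fl and dw m +, are the double crossovers. Comparing them with the parentals, only the dw allele has switched, so dw is the middle locus and the order is fl – dw – m.
Crossovers in the fl–dw interval produce the single-crossover classes dw + + and + m fl (22 + 20 = 42) plus the double crossovers (5).
RF(fl–dw) = (42 + 5) / 500 = 47/500 = 0.0940 → 9.4 centimorgans.

9.4 centimorgans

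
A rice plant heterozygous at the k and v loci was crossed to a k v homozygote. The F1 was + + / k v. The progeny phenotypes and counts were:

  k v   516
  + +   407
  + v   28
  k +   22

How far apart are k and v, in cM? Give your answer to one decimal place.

The recombinant classes are + v and k +: 28 + 22 = 50.
Recombination frequency = 50/973 = 0.0514 ≈ 5.1%, i.e. 5.1 cM.

5.1 cM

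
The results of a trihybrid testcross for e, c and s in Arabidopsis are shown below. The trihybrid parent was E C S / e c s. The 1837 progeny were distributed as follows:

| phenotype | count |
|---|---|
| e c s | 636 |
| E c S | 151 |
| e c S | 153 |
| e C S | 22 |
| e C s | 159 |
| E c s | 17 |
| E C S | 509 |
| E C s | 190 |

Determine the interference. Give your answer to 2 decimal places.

0.46

The two rarest classes, e C S and E c s, are the double crossovers. Comparing them with the parentals, only the e allele has switched, so e is the middle locus and the order is c – e – s.
c–e: (310 + 39)/1837 = 0.1900; e–s: (343 + 39)/1837 = 0.2079.
Expected DCO frequency = 0.1900 × 0.2079 ≈ 0.03950; observed = 39/1837 ≈ 0.02123.
Coefficient of coincidence = 0.02123/0.03950 ≈ 0.54; interference = 1 − 0.54 = 0.46.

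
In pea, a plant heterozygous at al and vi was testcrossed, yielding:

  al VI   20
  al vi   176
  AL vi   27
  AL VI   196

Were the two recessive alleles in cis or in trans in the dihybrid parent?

The two most frequent classes are AL VI (196) and al vi (176); these are the parental (non-recombinant) types.
So the F1 carried AL VI on one chromosome and al vi on the other — the recessive alleles are on the same chromosome (cis / coupling).

cis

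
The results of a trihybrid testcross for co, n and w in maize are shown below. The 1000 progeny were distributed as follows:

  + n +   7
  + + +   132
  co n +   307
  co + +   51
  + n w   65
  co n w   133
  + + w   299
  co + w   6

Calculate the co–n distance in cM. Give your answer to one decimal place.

The two most frequent reciprocal classes, + + w and co n +, are the parental types, so the F1 was + + w / co n +.
The two rarest classes, co + w and + n +, are the double crossovers. Comparing them with the parentals, only the co allele has switched, so co is the middle locus and the order is n – co – w.
Crossovers in the n–co interval produce the single-crossover classes + n w and co + + (65 + 51 = 116) plus the double crossovers (13).
RF(n–co) = (116 + 13) / 1000 = 129/1000 = 0.1290 → 12.9 cM.

12.9 cM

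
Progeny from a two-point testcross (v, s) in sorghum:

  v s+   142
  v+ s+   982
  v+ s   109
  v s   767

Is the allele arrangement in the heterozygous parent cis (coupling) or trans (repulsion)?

cis

The two most frequent classes are v+ s+ (982) and v s (767); these are the parental (non-recombinant) types.
So the F1 carried v+ s+ on one chromosome and v s on the other — the recessive alleles are on the same chromosome (cis / coupling).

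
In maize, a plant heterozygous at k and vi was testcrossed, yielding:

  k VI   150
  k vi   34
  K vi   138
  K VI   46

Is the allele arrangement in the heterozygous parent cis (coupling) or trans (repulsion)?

trans

The two most frequent classes are K vi (138) and k VI (150); these are the parental (non-recombinant) types.
So the F1 carried K vi on one chromosome and k VI on the other — the recessive alleles are on opposite chromosomes (trans / repulsion).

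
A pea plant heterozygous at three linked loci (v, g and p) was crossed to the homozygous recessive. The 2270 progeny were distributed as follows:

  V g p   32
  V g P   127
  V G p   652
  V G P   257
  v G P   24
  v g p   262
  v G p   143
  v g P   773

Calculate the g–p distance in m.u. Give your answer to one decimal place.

25.3 m.u.

The two most frequent reciprocal classes, V G p and v g P, are the parental types, so the F1 was V G p / v g P.
The two rarest classes, V g p and v G P, are the double crossovers. Comparing them with the parentals, only the g allele has switched, so g is the middle locus and the order is p – g – v.
Crossovers in the p–g interval produce the single-crossover classes V G P and v g p (257 + 262 = 519) plus the double crossovers (56).
RF(p–g) = (519 + 56) / 2270 = 575/2270 = 0.2533 → 25.3 m.u.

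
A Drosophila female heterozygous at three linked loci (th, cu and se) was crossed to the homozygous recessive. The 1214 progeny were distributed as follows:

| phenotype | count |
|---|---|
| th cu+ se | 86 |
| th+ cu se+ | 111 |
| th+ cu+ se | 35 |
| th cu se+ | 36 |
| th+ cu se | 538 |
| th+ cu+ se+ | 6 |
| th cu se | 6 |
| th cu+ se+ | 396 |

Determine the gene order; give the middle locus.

th

The two most frequent reciprocal classes, th+ cu se and th cu+ se+, are the parental types, so the F1 was th+ cu se / th cu+ se+.
The two rarest classes, th cu se and th+ cu+ se+, are the double crossovers. Comparing them with the parentals, only the th allele has switched, so th is the middle locus and the order is se – th – cu.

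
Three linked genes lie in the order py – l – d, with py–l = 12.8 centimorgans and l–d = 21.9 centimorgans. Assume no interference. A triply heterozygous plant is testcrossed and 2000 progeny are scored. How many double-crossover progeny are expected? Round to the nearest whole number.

56

Map distances give recombination frequencies of 0.128 and 0.219 for the two intervals.
With no interference, expected double-crossover frequency = 0.128 × 0.219 = 0.02803.
Expected number = 0.02803 × 2000 = 56.06 ≈ 56.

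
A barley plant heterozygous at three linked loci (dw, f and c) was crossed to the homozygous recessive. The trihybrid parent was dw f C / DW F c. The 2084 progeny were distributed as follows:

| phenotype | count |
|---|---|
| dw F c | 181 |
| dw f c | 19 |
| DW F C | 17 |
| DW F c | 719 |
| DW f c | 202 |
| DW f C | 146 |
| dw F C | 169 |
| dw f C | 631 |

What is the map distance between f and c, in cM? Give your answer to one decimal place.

The two rarest classes, dw f c and DW F C, are the double crossovers. Comparing them with the parentals, only the c allele has switched, so c is the middle locus and the order is f – c – dw.
Crossovers in the f–c interval produce the single-crossover classes dw F C and DW f c (169 + 202 = 371) plus the double crossovers (36).
RF(f–c) = (371 + 36) / 2084 = 407/2084 = 0.1953 → 19.5 cM.

19.5 cM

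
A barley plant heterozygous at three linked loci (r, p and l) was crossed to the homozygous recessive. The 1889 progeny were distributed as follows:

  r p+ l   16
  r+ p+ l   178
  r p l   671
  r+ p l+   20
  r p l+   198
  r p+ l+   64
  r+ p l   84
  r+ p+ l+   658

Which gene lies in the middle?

p

The two most frequent reciprocal classes, r p l and r+ p+ l+, are the parental types, so the F1 was r p l / r+ p+ l+.
The two rarest classes, r p+ l and r+ p l+, are the double crossovers. Comparing them with the parentals, only the p allele has switched, so p is the middle locus and the order is l – p – r.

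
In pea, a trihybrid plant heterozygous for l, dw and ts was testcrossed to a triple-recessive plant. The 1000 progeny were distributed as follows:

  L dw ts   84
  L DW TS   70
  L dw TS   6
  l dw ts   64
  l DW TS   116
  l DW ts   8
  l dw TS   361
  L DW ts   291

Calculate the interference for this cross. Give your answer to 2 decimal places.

The two most frequent reciprocal classes, l dw TS and L DW ts, are the parental types, so the F1 was l dw TS / L DW ts.
The two rarest classes, L dw TS and l DW ts, are the double crossovers. Comparing them with the parentals, only the l allele has switched, so l is the middle locus and the order is ts – l – dw.
ts–l: (134 + 14)/1000 = 0.1480; l–dw: (200 + 14)/1000 = 0.2140.
Expected DCO frequency = 0.1480 × 0.2140 ≈ 0.03167; observed = 14/1000 ≈ 0.01400.
Coefficient of coincidence = 0.01400/0.03167 ≈ 0.44; interference = 1 − 0.44 = 0.56.

0.56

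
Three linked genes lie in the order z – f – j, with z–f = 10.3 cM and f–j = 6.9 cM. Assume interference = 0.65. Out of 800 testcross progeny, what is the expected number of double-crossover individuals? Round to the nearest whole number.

Map distances give recombination frequencies of 0.103 and 0.069 for the two intervals.
With interference 0.65 (so coincidence = 0.35), expected double-crossover frequency = 0.103 × 0.069 × 0.35 = 0.00249.
Expected number = 0.00249 × 800 = 1.99 ≈ 2.

2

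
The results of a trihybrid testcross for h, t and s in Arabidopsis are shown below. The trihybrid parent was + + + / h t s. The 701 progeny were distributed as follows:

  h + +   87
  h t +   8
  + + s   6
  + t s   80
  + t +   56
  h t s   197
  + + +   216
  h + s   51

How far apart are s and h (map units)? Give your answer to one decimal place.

The two rarest classes, + + s and h t +, are the double crossovers. Comparing them with the parentals, only the s allele has switched, so s is the middle locus and the order is h – s – t.
Crossovers in the h–s interval produce the single-crossover classes h + + and + t s (87 + 80 = 167) plus the double crossovers (14).
RF(h–s) = (167 + 14) / 701 = 181/701 = 0.2582 → 25.8 map units.

25.8 map units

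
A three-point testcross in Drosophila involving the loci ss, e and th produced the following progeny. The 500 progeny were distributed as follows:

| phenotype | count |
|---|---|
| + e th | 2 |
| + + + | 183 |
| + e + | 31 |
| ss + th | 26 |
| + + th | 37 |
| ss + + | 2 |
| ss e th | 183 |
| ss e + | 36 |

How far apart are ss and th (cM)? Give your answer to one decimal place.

15.4 cM

The two most frequent reciprocal classes, + + + and ss e th, are the parental types, so the F1 was + + + / ss e th.
The two rarest classes, ss + + and + e th, are the double crossovers. Comparing them with the parentals, only the ss allele has switched, so ss is the middle locus and the order is e – ss – th.
Crossovers in the ss–th interval produce the single-crossover classes + + th and ss e + (37 + 36 = 73) plus the double crossovers (4).
RF(ss–th) = (73 + 4) / 500 = 77/500 = 0.1540 → 15.4 cM.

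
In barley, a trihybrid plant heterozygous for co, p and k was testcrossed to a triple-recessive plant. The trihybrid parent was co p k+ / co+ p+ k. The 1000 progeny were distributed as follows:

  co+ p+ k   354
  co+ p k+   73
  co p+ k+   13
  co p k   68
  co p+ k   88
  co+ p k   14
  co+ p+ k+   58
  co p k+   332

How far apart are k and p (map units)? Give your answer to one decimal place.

15.3 map units

The two rarest classes, co p+ k+ and co+ p k, are the double crossovers. Comparing them with the parentals, only the p allele has switched, so p is the middle locus and the order is k – p – co.
Crossovers in the k–p interval produce the single-crossover classes co p k and co+ p+ k+ (68 + 58 = 126) plus the double crossovers (27).
RF(k–p) = (126 + 27) / 1000 = 153/1000 = 0.1530 → 15.3 map units.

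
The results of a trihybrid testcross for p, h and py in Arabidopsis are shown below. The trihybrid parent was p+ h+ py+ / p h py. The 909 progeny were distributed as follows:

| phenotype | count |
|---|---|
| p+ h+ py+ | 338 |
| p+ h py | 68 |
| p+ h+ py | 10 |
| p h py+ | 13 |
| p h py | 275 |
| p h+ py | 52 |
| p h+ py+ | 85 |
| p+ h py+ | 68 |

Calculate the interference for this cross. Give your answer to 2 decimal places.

The two rarest classes, p+ h+ py and p h py+, are the double crossovers. Comparing them with the parentals, only the py allele has switched, so py is the middle locus and the order is p – py – h.
p–py: (153 + 23)/909 = 0.1936; py–h: (120 + 23)/909 = 0.1573.
Expected DCO frequency = 0.1936 × 0.1573 ≈ 0.03045; observed = 23/909 ≈ 0.02530.
Coefficient of coincidence = 0.02530/0.03045 ≈ 0.83; interference = 1 − 0.83 = 0.17.

0.17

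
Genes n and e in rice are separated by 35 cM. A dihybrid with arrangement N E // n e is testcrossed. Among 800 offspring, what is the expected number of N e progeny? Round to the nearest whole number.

A map distance of 35 cM corresponds to a recombination frequency of 0.350.
The F1 is N E / n e, so N e is a recombinant gamete class with expected frequency r/2 = 0.350/2 = 0.1750.
Expected number = 0.1750 × 800 = 140.00 ≈ 140.

140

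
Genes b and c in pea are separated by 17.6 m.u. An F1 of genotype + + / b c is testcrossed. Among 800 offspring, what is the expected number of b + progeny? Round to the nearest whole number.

A map distance of 17.6 m.u. corresponds to a recombination frequency of 0.176.
The F1 is + + / b c, so b + is a recombinant gamete class with expected frequency r/2 = 0.176/2 = 0.0880.
Expected number = 0.0880 × 800 = 70.40 ≈ 70.

70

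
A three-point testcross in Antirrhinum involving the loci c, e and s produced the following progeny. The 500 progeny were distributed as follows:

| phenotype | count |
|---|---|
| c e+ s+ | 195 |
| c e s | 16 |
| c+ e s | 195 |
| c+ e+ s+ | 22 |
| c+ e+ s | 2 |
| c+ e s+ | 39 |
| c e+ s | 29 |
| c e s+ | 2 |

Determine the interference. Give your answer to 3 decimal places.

The two most frequent reciprocal classes, c+ e s and c e+ s+, are the parental types, so the F1 was c+ e s / c e+ s+.
The two rarest classes, c+ e+ s and c e s+, are the double crossovers. Comparing them with the parentals, only the e allele has switched, so e is the middle locus and the order is c – e – s.
c–e: (38 + 4)/500 = 0.0840; e–s: (68 + 4)/500 = 0.1440.
Expected DCO frequency = 0.0840 × 0.1440 ≈ 0.01210; observed = 4/500 ≈ 0.00800.
Coefficient of coincidence = 0.00800/0.01210 ≈ 0.661; interference = 1 − 0.661 = 0.339.

0.339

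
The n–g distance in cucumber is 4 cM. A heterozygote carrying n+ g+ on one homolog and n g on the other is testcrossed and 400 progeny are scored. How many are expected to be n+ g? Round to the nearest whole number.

A map distance of 4 cM corresponds to a recombination frequency of 0.040.
The F1 is n+ g+ / n g, so n+ g is a recombinant gamete class with expected frequency r/2 = 0.040/2 = 0.0200.
Expected number = 0.0200 × 400 = 8.00 ≈ 8.

8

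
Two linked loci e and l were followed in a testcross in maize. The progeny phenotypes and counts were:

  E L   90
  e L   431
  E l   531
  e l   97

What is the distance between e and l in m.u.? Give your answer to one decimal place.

16.3 m.u.

The two most frequent classes, E l (531) and e L (431), are the parental types, so the F1 was E l / e L.
The recombinant classes are E L and e l: 90 + 97 = 187.
Recombination frequency = 187/1149 = 0.1628 ≈ 16.3%, i.e. 16.3 m.u.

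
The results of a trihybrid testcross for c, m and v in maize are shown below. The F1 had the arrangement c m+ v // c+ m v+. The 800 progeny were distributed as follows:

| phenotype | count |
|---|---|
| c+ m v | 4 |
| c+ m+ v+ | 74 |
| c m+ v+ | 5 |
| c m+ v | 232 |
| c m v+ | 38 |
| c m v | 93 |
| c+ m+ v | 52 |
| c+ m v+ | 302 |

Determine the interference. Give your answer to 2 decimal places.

The two rarest classes, c m+ v+ and c+ m v, are the double crossovers. Comparing them with the parentals, only the v allele has switched, so v is the middle locus and the order is m – v – c.
m–v: (167 + 9)/800 = 0.2200; v–c: (90 + 9)/800 = 0.1237.
Expected DCO frequency = 0.2200 × 0.1237 ≈ 0.02721; observed = 9/800 ≈ 0.01125.
Coefficient of coincidence = 0.01125/0.02721 ≈ 0.41; interference = 1 − 0.41 = 0.59.

0.59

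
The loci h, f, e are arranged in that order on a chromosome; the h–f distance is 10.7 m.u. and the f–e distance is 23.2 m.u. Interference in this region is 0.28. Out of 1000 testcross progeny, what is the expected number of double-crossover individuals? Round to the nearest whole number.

18

Map distances give recombination frequencies of 0.107 and 0.232 for the two intervals.
With interference 0.28 (so coincidence = 0.72), expected double-crossover frequency = 0.107 × 0.232 × 0.72 = 0.01787.
Expected number = 0.01787 × 1000 = 17.87 ≈ 18.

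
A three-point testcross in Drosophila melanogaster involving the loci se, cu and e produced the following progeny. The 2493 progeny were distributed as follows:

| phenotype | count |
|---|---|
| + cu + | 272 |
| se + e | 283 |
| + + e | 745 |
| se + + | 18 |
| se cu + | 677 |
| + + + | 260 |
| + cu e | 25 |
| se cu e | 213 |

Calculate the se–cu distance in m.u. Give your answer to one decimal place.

The two most frequent reciprocal classes, + + e and se cu +, are the parental types, so the F1 was + + e / se cu +.
The two rarest classes, + cu e and se + +, are the double crossovers. Comparing them with the parentals, only the cu allele has switched, so cu is the middle locus and the order is e – cu – se.
Crossovers in the cu–se interval produce the single-crossover classes se + e and + cu + (283 + 272 = 555) plus the double crossovers (43).
RF(cu–se) = (555 + 43) / 2493 = 598/2493 = 0.2399 → 24.0 m.u.

24.0 m.u.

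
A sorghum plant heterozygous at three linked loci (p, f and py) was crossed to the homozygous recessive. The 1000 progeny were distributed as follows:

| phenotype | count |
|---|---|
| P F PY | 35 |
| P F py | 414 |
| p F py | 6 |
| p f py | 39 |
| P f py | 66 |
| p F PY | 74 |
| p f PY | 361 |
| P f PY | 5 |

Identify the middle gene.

The two most frequent reciprocal classes, P F py and p f PY, are the parental types, so the F1 was P F py / p f PY.
The two rarest classes, p F py and P f PY, are the double crossovers. Comparing them with the parentals, only the p allele has switched, so p is the middle locus and the order is f – p – py.

p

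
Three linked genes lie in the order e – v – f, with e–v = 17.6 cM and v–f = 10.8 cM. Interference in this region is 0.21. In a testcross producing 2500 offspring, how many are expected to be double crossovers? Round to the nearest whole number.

Map distances give recombination frequencies of 0.176 and 0.108 for the two intervals.
With interference 0.21 (so coincidence = 0.79), expected double-crossover frequency = 0.176 × 0.108 × 0.79 = 0.01502.
Expected number = 0.01502 × 2500 = 37.54 ≈ 38.

38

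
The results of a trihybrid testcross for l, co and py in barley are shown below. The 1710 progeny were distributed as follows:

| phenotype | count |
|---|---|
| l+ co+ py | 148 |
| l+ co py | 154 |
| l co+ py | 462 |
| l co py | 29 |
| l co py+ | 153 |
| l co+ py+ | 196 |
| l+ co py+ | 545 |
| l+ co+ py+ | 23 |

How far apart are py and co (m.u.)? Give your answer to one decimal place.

The two most frequent reciprocal classes, l co+ py and l+ co py+, are the parental types, so the F1 was l co+ py / l+ co py+.
The two rarest classes, l co py and l+ co+ py+, are the double crossovers. Comparing them with the parentals, only the co allele has switched, so co is the middle locus and the order is l – co – py.
Crossovers in the co–py interval produce the single-crossover classes l co+ py+ and l+ co py (196 + 154 = 350) plus the double crossovers (52).
RF(co–py) = (350 + 52) / 1710 = 402/1710 = 0.2351 → 23.5 m.u.

23.5 m.u.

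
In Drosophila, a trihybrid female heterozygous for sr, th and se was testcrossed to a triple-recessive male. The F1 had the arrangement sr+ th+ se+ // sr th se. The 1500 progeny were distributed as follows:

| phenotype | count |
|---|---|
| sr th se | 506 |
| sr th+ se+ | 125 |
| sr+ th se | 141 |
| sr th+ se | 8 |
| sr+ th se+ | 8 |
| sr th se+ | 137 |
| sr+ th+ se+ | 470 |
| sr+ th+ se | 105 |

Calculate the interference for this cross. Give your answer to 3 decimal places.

0.670

The two rarest classes, sr+ th se+ and sr th+ se, are the double crossovers. Comparing them with the parentals, only the th allele has switched, so th is the middle locus and the order is sr – th – se.
sr–th: (266 + 16)/1500 = 0.1880; th–se: (242 + 16)/1500 = 0.1720.
Expected DCO frequency = 0.1880 × 0.1720 ≈ 0.03234; observed = 16/1500 ≈ 0.01067.
Coefficient of coincidence = 0.01067/0.03234 ≈ 0.330; interference = 1 − 0.330 = 0.670.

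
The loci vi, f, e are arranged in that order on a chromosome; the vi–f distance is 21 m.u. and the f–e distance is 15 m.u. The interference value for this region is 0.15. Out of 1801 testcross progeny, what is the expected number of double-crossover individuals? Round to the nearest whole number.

Map distances give recombination frequencies of 0.210 and 0.150 for the two intervals.
With interference 0.15 (so coincidence = 0.85), expected double-crossover frequency = 0.210 × 0.150 × 0.85 = 0.02678.
Expected number = 0.02678 × 1801 = 48.22 ≈ 48.

48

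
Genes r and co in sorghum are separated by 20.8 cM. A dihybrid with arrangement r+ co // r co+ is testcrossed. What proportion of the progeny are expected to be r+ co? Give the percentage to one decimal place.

39.6%

A map distance of 20.8 cM corresponds to a recombination frequency of 0.208.
The F1 is r+ co / r co+, so r+ co is a parental gamete class with expected frequency (1 − r)/2 = 0.792/2 = 0.3960.
That is 0.3960 = 39.6% of the progeny.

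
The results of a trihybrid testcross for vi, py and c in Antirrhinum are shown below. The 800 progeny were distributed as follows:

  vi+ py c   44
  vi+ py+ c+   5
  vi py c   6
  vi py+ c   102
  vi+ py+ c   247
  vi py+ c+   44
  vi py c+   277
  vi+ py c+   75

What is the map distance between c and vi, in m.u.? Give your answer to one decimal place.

23.5 m.u.

The two most frequent reciprocal classes, vi+ py+ c and vi py c+, are the parental types, so the F1 was vi+ py+ c / vi py c+.
The two rarest classes, vi+ py+ c+ and vi py c, are the double crossovers. Comparing them with the parentals, only the c allele has switched, so c is the middle locus and the order is vi – c – py.
Crossovers in the vi–c interval produce the single-crossover classes vi py+ c and vi+ py c+ (102 + 75 = 177) plus the double crossovers (11).
RF(vi–c) = (177 + 11) / 800 = 188/800 = 0.2350 → 23.5 m.u.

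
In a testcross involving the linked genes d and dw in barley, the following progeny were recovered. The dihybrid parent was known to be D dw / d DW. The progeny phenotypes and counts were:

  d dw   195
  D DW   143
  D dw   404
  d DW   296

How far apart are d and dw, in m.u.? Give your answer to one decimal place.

The recombinant classes are D DW and d dw: 143 + 195 = 338.
Recombination frequency = 338/1038 = 0.3256 ≈ 32.6%, i.e. 32.6 m.u.

32.6 m.u.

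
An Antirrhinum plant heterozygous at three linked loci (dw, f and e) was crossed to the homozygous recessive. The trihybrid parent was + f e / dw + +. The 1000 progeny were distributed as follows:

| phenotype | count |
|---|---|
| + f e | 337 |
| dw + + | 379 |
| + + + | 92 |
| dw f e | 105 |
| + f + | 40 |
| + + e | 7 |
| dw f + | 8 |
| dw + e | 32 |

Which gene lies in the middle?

f

The two rarest classes, + + e and dw f +, are the double crossovers. Comparing them with the parentals, only the f allele has switched, so f is the middle locus and the order is e – f – dw.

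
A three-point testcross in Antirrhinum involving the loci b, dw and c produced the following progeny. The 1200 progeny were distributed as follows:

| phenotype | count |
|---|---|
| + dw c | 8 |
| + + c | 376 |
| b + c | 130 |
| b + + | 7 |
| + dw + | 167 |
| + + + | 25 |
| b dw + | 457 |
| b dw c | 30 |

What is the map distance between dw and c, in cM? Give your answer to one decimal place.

5.8 cM

The two most frequent reciprocal classes, b dw + and + + c, are the parental types, so the F1 was b dw + / + + c.
The two rarest classes, b + + and + dw c, are the double crossovers. Comparing them with the parentals, only the dw allele has switched, so dw is the middle locus and the order is b – dw – c.
Crossovers in the dw–c interval produce the single-crossover classes b dw c and + + + (30 + 25 = 55) plus the double crossovers (15).
RF(dw–c) = (55 + 15) / 1200 = 70/1200 = 0.0583 → 5.8 cM.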